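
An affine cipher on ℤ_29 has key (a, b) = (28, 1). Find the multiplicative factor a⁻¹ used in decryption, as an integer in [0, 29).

gcd(29, 28) by repeated division:
29 = 1×28 + 1
28 = 28×1 + 0
Since gcd(28, 29) = 1, back-substitute to write 1 as a combination:
1 = 29 − 28
So 28·(-1) ≡ 1 (mod 29), and -1 ≡ 28 (mod 29).

28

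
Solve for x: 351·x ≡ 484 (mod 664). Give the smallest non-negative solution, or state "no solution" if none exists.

First find gcd(351, 664):
664 = 1*351 + 313
351 = 1*313 + 38
313 = 8*38 + 9
38 = 4*9 + 2
9 = 4*2 + 1
2 = 2*1 + 0
gcd = 1, so a unique solution mod 664 exists.
Back-substitute for the Bézout coefficients:
1 = 9 − 4·2
1 = −4·38 + 17·9
1 = 17·313 − 140·38
1 = −140·351 + 157·313
1 = 157·664 − 297·351
So 351·(-297) ≡ 1 (mod 664), giving 351⁻¹ ≡ 367.
x ≡ 351⁻¹·484 ≡ 367·484 ≡ 340 (mod 664).

340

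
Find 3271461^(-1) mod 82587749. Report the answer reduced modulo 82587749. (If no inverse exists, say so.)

Run Euclid on (82587749, 3271461):
82587749 = 25·3271461 + 801224
3271461 = 4·801224 + 66565
801224 = 12·66565 + 2444
66565 = 27·2444 + 577
2444 = 4·577 + 136
577 = 4·136 + 33
136 = 4·33 + 4
33 = 8·4 + 1
4 = 4·1 + 0
gcd = 1, so the inverse exists. Back-substitute:
1 = 33 − 8·4
1 = −8·136 + 33·33
1 = 33·577 − 140·136
1 = −140·2444 + 593·577
1 = 593·66565 − 16151·2444
1 = −16151·801224 + 194405·66565
1 = 194405·3271461 − 793771·801224
1 = −793771·82587749 + 20038680·3271461
So 3271461·20038680 ≡ 1 (mod 82587749).

20038680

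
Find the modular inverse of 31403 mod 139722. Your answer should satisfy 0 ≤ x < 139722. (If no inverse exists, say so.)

gcd(139722, 31403) by repeated division:
139722 = 4·31403 + 14110
31403 = 2·14110 + 3183
14110 = 4·3183 + 1378
3183 = 2·1378 + 427
1378 = 3·427 + 97
427 = 4·97 + 39
97 = 2·39 + 19
39 = 2·19 + 1
19 = 19·1 + 0
Since gcd(31403, 139722) = 1, back-substitute to write 1 as a combination:
1 = 39 − 2·19
1 = −2·97 + 5·39
1 = 5·427 − 22·97
1 = −22·1378 + 71·427
1 = 71·3183 − 164·1378
1 = −164·14110 + 727·3183
1 = 727·31403 − 1618·14110
1 = −1618·139722 + 7199·31403
So 31403·7199 ≡ 1 (mod 139722).

7199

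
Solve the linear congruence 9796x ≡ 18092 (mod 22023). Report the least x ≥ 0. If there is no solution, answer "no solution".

First find gcd(9796, 22023):
22023 = 2·9796 + 2431
9796 = 4·2431 + 72
2431 = 33·72 + 55
72 = 1·55 + 17
55 = 3·17 + 4
17 = 4·4 + 1
4 = 4·1 + 0
gcd = 1, so a unique solution mod 22023 exists.
Back-substitute for the Bézout coefficients:
1 = 17 − 4·4
1 = −4·55 + 13·17
1 = 13·72 − 17·55
1 = −17·2431 + 574·72
1 = 574·9796 − 2313·2431
1 = −2313·22023 + 5200·9796
So 9796·(5200) ≡ 1 (mod 22023), giving 9796⁻¹ ≡ 5200.
x ≡ 9796⁻¹·18092 ≡ 5200·18092 ≡ 18167 (mod 22023).

18167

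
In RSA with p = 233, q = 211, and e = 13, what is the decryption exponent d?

φ(n) = (p−1)(q−1) = 232·210 = 48720.
Need d with 13·d ≡ 1 (mod 48720). Apply the extended Euclidean algorithm:
48720 = 3747×13 + 9
13 = 1×9 + 4
9 = 2×4 + 1
4 = 4×1 + 0
Back-substitute:
1 = 9 − 2·4
1 = −2·13 + 3·9
1 = 3·48720 − 11243·13
So 13·(-11243) ≡ 1 (mod 48720), hence d ≡ -11243 ≡ 37477 (mod 48720).

37477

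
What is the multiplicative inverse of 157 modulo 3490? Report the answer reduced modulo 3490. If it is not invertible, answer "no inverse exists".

Run Euclid on (3490, 157):
3490 = 22*157 + 36
157 = 4*36 + 13
36 = 2*13 + 10
13 = 1*10 + 3
10 = 3*3 + 1
3 = 3*1 + 0
The gcd is 1. Working backward:
1 = 10 − 3·3
1 = −3·13 + 4·10
1 = 4·36 − 11·13
1 = −11·157 + 48·36
1 = 48·3490 − 1067·157
Hence 157⁻¹ ≡ -1067 ≡ 2423 (mod 3490).

2423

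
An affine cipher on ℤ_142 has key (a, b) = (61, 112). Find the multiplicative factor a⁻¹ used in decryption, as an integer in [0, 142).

7

Extended Euclidean algorithm:
142 = 2·61 + 20
61 = 3·20 + 1
20 = 20·1 + 0
gcd = 1, so the inverse exists. Back-substitute:
1 = 61 − 3·20
1 = −3·142 + 7·61
So 61·7 ≡ 1 (mod 142).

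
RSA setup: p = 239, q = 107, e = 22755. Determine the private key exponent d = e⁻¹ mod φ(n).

φ(n) = (p−1)(q−1) = 238·106 = 25228.
Need d with 22755·d ≡ 1 (mod 25228). Apply the extended Euclidean algorithm:
25228 = 1·22755 + 2473
22755 = 9·2473 + 498
2473 = 4·498 + 481
498 = 1·481 + 17
481 = 28·17 + 5
17 = 3·5 + 2
5 = 2·2 + 1
2 = 2·1 + 0
Back-substitute:
1 = 5 − 2·2
1 = −2·17 + 7·5
1 = 7·481 − 198·17
1 = −198·498 + 205·481
1 = 205·2473 − 1018·498
1 = −1018·22755 + 9367·2473
1 = 9367·25228 − 10385·22755
So 22755·(-10385) ≡ 1 (mod 25228), hence d ≡ -10385 ≡ 14843 (mod 25228).

14843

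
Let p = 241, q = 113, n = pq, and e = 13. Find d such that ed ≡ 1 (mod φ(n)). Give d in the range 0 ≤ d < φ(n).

φ(n) = (p−1)(q−1) = 240·112 = 26880.
Need d with 13·d ≡ 1 (mod 26880). Apply the extended Euclidean algorithm:
26880 = 2067*13 + 9
13 = 1*9 + 4
9 = 2*4 + 1
4 = 4*1 + 0
Back-substitute:
1 = 9 − 2·4
1 = −2·13 + 3·9
1 = 3·26880 − 6203·13
So 13·(-6203) ≡ 1 (mod 26880), hence d ≡ -6203 ≡ 20677 (mod 26880).

20677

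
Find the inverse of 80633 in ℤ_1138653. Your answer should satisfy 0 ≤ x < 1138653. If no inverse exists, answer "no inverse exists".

271202

Run Euclid on (1138653, 80633):
1138653 = 14×80633 + 9791
80633 = 8×9791 + 2305
9791 = 4×2305 + 571
2305 = 4×571 + 21
571 = 27×21 + 4
21 = 5×4 + 1
4 = 4×1 + 0
Since gcd(80633, 1138653) = 1, back-substitute to write 1 as a combination:
1 = 21 − 5·4
1 = −5·571 + 136·21
1 = 136·2305 − 549·571
1 = −549·9791 + 2332·2305
1 = 2332·80633 − 19205·9791
1 = −19205·1138653 + 271202·80633
So 80633·271202 ≡ 1 (mod 1138653).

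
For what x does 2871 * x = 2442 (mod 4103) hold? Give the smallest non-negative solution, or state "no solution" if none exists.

First find gcd(2871, 4103):
4103 = 1×2871 + 1232
2871 = 2×1232 + 407
1232 = 3×407 + 11
407 = 37×11 + 0
gcd = 11 and 11 | 2442, so solutions exist. Divide through by 11: 261x ≡ 222 (mod 373).
Now find 261⁻¹ mod 373:
373 = 1*261 + 112
261 = 2*112 + 37
112 = 3*37 + 1
37 = 37*1 + 0
Back-substitute:
1 = 112 − 3·37
1 = −3·261 + 7·112
1 = 7·373 − 10·261
So 261·(-10) ≡ 1 (mod 373), i.e. 261⁻¹ ≡ 363.
Then x ≡ 363·222 ≡ 18 (mod 373); the smallest non-negative solution is x = 18.

18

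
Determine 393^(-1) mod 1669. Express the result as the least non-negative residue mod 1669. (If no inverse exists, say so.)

671

gcd(1669, 393) by repeated division:
1669 = 4×393 + 97
393 = 4×97 + 5
97 = 19×5 + 2
5 = 2×2 + 1
2 = 2×1 + 0
The gcd is 1. Working backward:
1 = 5 − 2·2
1 = −2·97 + 39·5
1 = 39·393 − 158·97
1 = −158·1669 + 671·393
So 393·671 ≡ 1 (mod 1669).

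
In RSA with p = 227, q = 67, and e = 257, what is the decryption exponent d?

4469

φ(n) = (p−1)(q−1) = 226·66 = 14916.
Need d with 257·d ≡ 1 (mod 14916). Apply the extended Euclidean algorithm:
14916 = 58·257 + 10
257 = 25·10 + 7
10 = 1·7 + 3
7 = 2·3 + 1
3 = 3·1 + 0
Back-substitute:
1 = 7 − 2·3
1 = −2·10 + 3·7
1 = 3·257 − 77·10
1 = −77·14916 + 4469·257
So 257·4469 ≡ 1 (mod 14916), hence d = 4469.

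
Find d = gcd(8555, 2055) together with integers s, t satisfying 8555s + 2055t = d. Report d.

Apply Euclid's algorithm to 8555 and 2055:
8555 = 4·2055 + 335
2055 = 6·335 + 45
335 = 7·45 + 20
45 = 2·20 + 5
20 = 4·5 + 0
gcd(8555, 2055) = 5.
Back-substituting:
5 = 45 − 2·20
5 = −2·335 + 15·45
5 = 15·2055 − 92·335
5 = −92·8555 + 383·2055
So 5 = (-92)·8555 + (383)·2055.

5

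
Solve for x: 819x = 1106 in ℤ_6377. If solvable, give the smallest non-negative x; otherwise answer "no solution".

First find gcd(819, 6377):
6377 = 7×819 + 644
819 = 1×644 + 175
644 = 3×175 + 119
175 = 1×119 + 56
119 = 2×56 + 7
56 = 8×7 + 0
gcd = 7 and 7 | 1106, so solutions exist. Divide through by 7: 117x ≡ 158 (mod 911).
Now find 117⁻¹ mod 911:
911 = 7·117 + 92
117 = 1·92 + 25
92 = 3·25 + 17
25 = 1·17 + 8
17 = 2·8 + 1
8 = 8·1 + 0
Back-substitute:
1 = 17 − 2·8
1 = −2·25 + 3·17
1 = 3·92 − 11·25
1 = −11·117 + 14·92
1 = 14·911 − 109·117
So 117·(-109) ≡ 1 (mod 911), i.e. 117⁻¹ ≡ 802.
Then x ≡ 802·158 ≡ 87 (mod 911); the smallest non-negative solution is x = 87.

87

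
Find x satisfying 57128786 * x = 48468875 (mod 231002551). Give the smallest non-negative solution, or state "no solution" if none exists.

First find gcd(57128786, 231002551):
231002551 = 4×57128786 + 2487407
57128786 = 22×2487407 + 2405832
2487407 = 1×2405832 + 81575
2405832 = 29×81575 + 40157
81575 = 2×40157 + 1261
40157 = 31×1261 + 1066
1261 = 1×1066 + 195
1066 = 5×195 + 91
195 = 2×91 + 13
91 = 7×13 + 0
gcd = 13 and 13 | 48468875, so solutions exist. Divide through by 13: 4394522x ≡ 3728375 (mod 17769427).
Now find 4394522⁻¹ mod 17769427:
17769427 = 4×4394522 + 191339
4394522 = 22×191339 + 185064
191339 = 1×185064 + 6275
185064 = 29×6275 + 3089
6275 = 2×3089 + 97
3089 = 31×97 + 82
97 = 1×82 + 15
82 = 5×15 + 7
15 = 2×7 + 1
7 = 7×1 + 0
Back-substitute:
1 = 15 − 2·7
1 = −2·82 + 11·15
1 = 11·97 − 13·82
1 = −13·3089 + 414·97
1 = 414·6275 − 841·3089
1 = −841·185064 + 24803·6275
1 = 24803·191339 − 25644·185064
1 = −25644·4394522 + 588971·191339
1 = 588971·17769427 − 2381528·4394522
So 4394522·(-2381528) ≡ 1 (mod 17769427), i.e. 4394522⁻¹ ≡ 15387899.
Then x ≡ 15387899·3728375 ≡ 11059484 (mod 17769427); the smallest non-negative solution is x = 11059484.

11059484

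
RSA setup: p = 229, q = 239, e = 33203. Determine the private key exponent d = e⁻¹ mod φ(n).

φ(n) = (p−1)(q−1) = 228·238 = 54264.
Need d with 33203·d ≡ 1 (mod 54264). Apply the extended Euclidean algorithm:
54264 = 1·33203 + 21061
33203 = 1·21061 + 12142
21061 = 1·12142 + 8919
12142 = 1·8919 + 3223
8919 = 2·3223 + 2473
3223 = 1·2473 + 750
2473 = 3·750 + 223
750 = 3·223 + 81
223 = 2·81 + 61
81 = 1·61 + 20
61 = 3·20 + 1
20 = 20·1 + 0
Back-substitute:
1 = 61 − 3·20
1 = −3·81 + 4·61
1 = 4·223 − 11·81
1 = −11·750 + 37·223
1 = 37·2473 − 122·750
1 = −122·3223 + 159·2473
1 = 159·8919 − 440·3223
1 = −440·12142 + 599·8919
1 = 599·21061 − 1039·12142
1 = −1039·33203 + 1638·21061
1 = 1638·54264 − 2677·33203
So 33203·(-2677) ≡ 1 (mod 54264), hence d ≡ -2677 ≡ 51587 (mod 54264).

51587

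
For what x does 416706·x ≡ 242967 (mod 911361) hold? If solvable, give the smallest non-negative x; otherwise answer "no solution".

3209

First find gcd(416706, 911361):
911361 = 2·416706 + 77949
416706 = 5·77949 + 26961
77949 = 2·26961 + 24027
26961 = 1·24027 + 2934
24027 = 8·2934 + 555
2934 = 5·555 + 159
555 = 3·159 + 78
159 = 2·78 + 3
78 = 26·3 + 0
gcd = 3 and 3 | 242967, so solutions exist. Divide through by 3: 138902x ≡ 80989 (mod 303787).
Now find 138902⁻¹ mod 303787:
303787 = 2*138902 + 25983
138902 = 5*25983 + 8987
25983 = 2*8987 + 8009
8987 = 1*8009 + 978
8009 = 8*978 + 185
978 = 5*185 + 53
185 = 3*53 + 26
53 = 2*26 + 1
26 = 26*1 + 0
Back-substitute:
1 = 53 − 2·26
1 = −2·185 + 7·53
1 = 7·978 − 37·185
1 = −37·8009 + 303·978
1 = 303·8987 − 340·8009
1 = −340·25983 + 983·8987
1 = 983·138902 − 5255·25983
1 = −5255·303787 + 11493·138902
So 138902⁻¹ ≡ 11493 (mod 303787).
Then x ≡ 11493·80989 ≡ 3209 (mod 303787); the smallest non-negative solution is x = 3209.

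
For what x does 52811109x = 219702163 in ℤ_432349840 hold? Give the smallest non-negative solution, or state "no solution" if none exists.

gcd(52811109, 432349840):
432349840 = 8×52811109 + 9860968
52811109 = 5×9860968 + 3506269
9860968 = 2×3506269 + 2848430
3506269 = 1×2848430 + 657839
2848430 = 4×657839 + 217074
657839 = 3×217074 + 6617
217074 = 32×6617 + 5330
6617 = 1×5330 + 1287
5330 = 4×1287 + 182
1287 = 7×182 + 13
182 = 14×13 + 0
gcd = 13, but 13 ∤ 219702163, so the congruence has no solution.

no solution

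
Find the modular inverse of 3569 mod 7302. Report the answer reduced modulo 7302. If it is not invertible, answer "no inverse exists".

935

Extended Euclidean algorithm:
7302 = 2×3569 + 164
3569 = 21×164 + 125
164 = 1×125 + 39
125 = 3×39 + 8
39 = 4×8 + 7
8 = 1×7 + 1
7 = 7×1 + 0
Since gcd(3569, 7302) = 1, back-substitute to write 1 as a combination:
1 = 8 − 7
1 = −39 + 5·8
1 = 5·125 − 16·39
1 = −16·164 + 21·125
1 = 21·3569 − 457·164
1 = −457·7302 + 935·3569
So 3569·935 ≡ 1 (mod 7302).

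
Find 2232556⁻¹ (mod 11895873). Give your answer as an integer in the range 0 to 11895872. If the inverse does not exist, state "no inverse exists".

Apply the Euclidean algorithm to 11895873 and 2232556:
11895873 = 5×2232556 + 733093
2232556 = 3×733093 + 33277
733093 = 22×33277 + 999
33277 = 33×999 + 310
999 = 3×310 + 69
310 = 4×69 + 34
69 = 2×34 + 1
34 = 34×1 + 0
Since gcd(2232556, 11895873) = 1, back-substitute to write 1 as a combination:
1 = 69 − 2·34
1 = −2·310 + 9·69
1 = 9·999 − 29·310
1 = −29·33277 + 966·999
1 = 966·733093 − 21281·33277
1 = −21281·2232556 + 64809·733093
1 = 64809·11895873 − 345326·2232556
Hence 2232556⁻¹ ≡ -345326 ≡ 11550547 (mod 11895873).

11550547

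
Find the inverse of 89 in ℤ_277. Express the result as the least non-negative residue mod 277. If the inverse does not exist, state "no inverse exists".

249

Run Euclid on (277, 89):
277 = 3×89 + 10
89 = 8×10 + 9
10 = 1×9 + 1
9 = 9×1 + 0
gcd = 1, so the inverse exists. Back-substitute:
1 = 10 − 9
1 = −89 + 9·10
1 = 9·277 − 28·89
Hence 89⁻¹ ≡ -28 ≡ 249 (mod 277).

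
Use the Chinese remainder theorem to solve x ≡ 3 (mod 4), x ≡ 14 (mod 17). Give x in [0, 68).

31

Write x = 3 + 4·k. Then 4·k ≡ 14 − 3 ≡ 11 (mod 17).
Need 4⁻¹ mod 17. Extended Euclid on (17, 4):
17 = 4*4 + 1
4 = 4*1 + 0
Back-substitute:
1 = 17 − 4·4
4⁻¹ ≡ 13 (mod 17), so k ≡ 13·11 ≡ 7 (mod 17).
x = 3 + 4·7 = 31.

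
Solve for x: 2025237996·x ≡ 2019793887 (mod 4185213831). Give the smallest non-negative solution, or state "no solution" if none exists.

229575956

First find gcd(2025237996, 4185213831):
4185213831 = 2×2025237996 + 134737839
2025237996 = 15×134737839 + 4170411
134737839 = 32×4170411 + 1284687
4170411 = 3×1284687 + 316350
1284687 = 4×316350 + 19287
316350 = 16×19287 + 7758
19287 = 2×7758 + 3771
7758 = 2×3771 + 216
3771 = 17×216 + 99
216 = 2×99 + 18
99 = 5×18 + 9
18 = 2×9 + 0
gcd = 9 and 9 | 2019793887, so solutions exist. Divide through by 9: 225026444x ≡ 224421543 (mod 465023759).
Now find 225026444⁻¹ mod 465023759:
465023759 = 2×225026444 + 14970871
225026444 = 15×14970871 + 463379
14970871 = 32×463379 + 142743
463379 = 3×142743 + 35150
142743 = 4×35150 + 2143
35150 = 16×2143 + 862
2143 = 2×862 + 419
862 = 2×419 + 24
419 = 17×24 + 11
24 = 2×11 + 2
11 = 5×2 + 1
2 = 2×1 + 0
Back-substitute:
1 = 11 − 5·2
1 = −5·24 + 11·11
1 = 11·419 − 192·24
1 = −192·862 + 395·419
1 = 395·2143 − 982·862
1 = −982·35150 + 16107·2143
1 = 16107·142743 − 65410·35150
1 = −65410·463379 + 212337·142743
1 = 212337·14970871 − 6860194·463379
1 = −6860194·225026444 + 103115247·14970871
1 = 103115247·465023759 − 213090688·225026444
So 225026444·(-213090688) ≡ 1 (mod 465023759), i.e. 225026444⁻¹ ≡ 251933071.
Then x ≡ 251933071·224421543 ≡ 229575956 (mod 465023759); the smallest non-negative solution is x = 229575956.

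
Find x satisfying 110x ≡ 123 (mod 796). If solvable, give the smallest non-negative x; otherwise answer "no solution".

gcd(110, 796):
796 = 7*110 + 26
110 = 4*26 + 6
26 = 4*6 + 2
6 = 3*2 + 0
gcd = 2, but 2 ∤ 123, so the congruence has no solution.

no solution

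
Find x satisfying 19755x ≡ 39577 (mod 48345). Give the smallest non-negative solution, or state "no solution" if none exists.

gcd(19755, 48345):
48345 = 2·19755 + 8835
19755 = 2·8835 + 2085
8835 = 4·2085 + 495
2085 = 4·495 + 105
495 = 4·105 + 75
105 = 1·75 + 30
75 = 2·30 + 15
30 = 2·15 + 0
gcd = 15, but 15 ∤ 39577, so the congruence has no solution.

no solution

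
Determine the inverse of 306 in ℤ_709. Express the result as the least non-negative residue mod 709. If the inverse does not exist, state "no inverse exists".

95

gcd(709, 306) by repeated division:
709 = 2·306 + 97
306 = 3·97 + 15
97 = 6·15 + 7
15 = 2·7 + 1
7 = 7·1 + 0
The gcd is 1. Working backward:
1 = 15 − 2·7
1 = −2·97 + 13·15
1 = 13·306 − 41·97
1 = −41·709 + 95·306
So 306·95 ≡ 1 (mod 709).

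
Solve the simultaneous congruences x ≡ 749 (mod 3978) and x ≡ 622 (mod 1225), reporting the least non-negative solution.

1655597

Write x = 749 + 3978·k. Then 3978·k ≡ 622 − 749 ≡ 1098 (mod 1225).
Need 3978⁻¹ mod 1225. Extended Euclid on (1225, 303):
1225 = 4·303 + 13
303 = 23·13 + 4
13 = 3·4 + 1
4 = 4·1 + 0
Back-substitute:
1 = 13 − 3·4
1 = −3·303 + 70·13
1 = 70·1225 − 283·303
3978⁻¹ ≡ 942 (mod 1225), so k ≡ 942·1098 ≡ 416 (mod 1225).
x = 749 + 3978·416 = 1655597.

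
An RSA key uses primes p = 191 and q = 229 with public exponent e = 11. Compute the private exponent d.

19691

φ(n) = (p−1)(q−1) = 190·228 = 43320.
Need d with 11·d ≡ 1 (mod 43320). Apply the extended Euclidean algorithm:
43320 = 3938*11 + 2
11 = 5*2 + 1
2 = 2*1 + 0
Back-substitute:
1 = 11 − 5·2
1 = −5·43320 + 19691·11
So 11·19691 ≡ 1 (mod 43320), hence d = 19691.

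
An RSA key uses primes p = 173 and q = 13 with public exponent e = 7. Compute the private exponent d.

φ(n) = (p−1)(q−1) = 172·12 = 2064.
Need d with 7·d ≡ 1 (mod 2064). Apply the extended Euclidean algorithm:
2064 = 294·7 + 6
7 = 1·6 + 1
6 = 6·1 + 0
Back-substitute:
1 = 7 − 6
1 = −2064 + 295·7
So 7·295 ≡ 1 (mod 2064), hence d = 295.

295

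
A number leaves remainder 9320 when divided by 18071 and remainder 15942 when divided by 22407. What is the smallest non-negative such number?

Write x = 9320 + 18071·k. Then 18071·k ≡ 15942 − 9320 ≡ 6622 (mod 22407).
Need 18071⁻¹ mod 22407. Extended Euclid on (22407, 18071):
22407 = 1*18071 + 4336
18071 = 4*4336 + 727
4336 = 5*727 + 701
727 = 1*701 + 26
701 = 26*26 + 25
26 = 1*25 + 1
25 = 25*1 + 0
Back-substitute:
1 = 26 − 25
1 = −701 + 27·26
1 = 27·727 − 28·701
1 = −28·4336 + 167·727
1 = 167·18071 − 696·4336
1 = −696·22407 + 863·18071
18071⁻¹ ≡ 863 (mod 22407), so k ≡ 863·6622 ≡ 1001 (mod 22407).
x = 9320 + 18071·1001 = 18098391.

18098391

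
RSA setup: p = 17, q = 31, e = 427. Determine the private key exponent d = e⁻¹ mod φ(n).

φ(n) = (p−1)(q−1) = 16·30 = 480.
Need d with 427·d ≡ 1 (mod 480). Apply the extended Euclidean algorithm:
480 = 1·427 + 53
427 = 8·53 + 3
53 = 17·3 + 2
3 = 1·2 + 1
2 = 2·1 + 0
Back-substitute:
1 = 3 − 2
1 = −53 + 18·3
1 = 18·427 − 145·53
1 = −145·480 + 163·427
So 427·163 ≡ 1 (mod 480), hence d = 163.

163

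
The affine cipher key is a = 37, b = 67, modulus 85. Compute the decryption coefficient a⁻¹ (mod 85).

gcd(85, 37) by repeated division:
85 = 2*37 + 11
37 = 3*11 + 4
11 = 2*4 + 3
4 = 1*3 + 1
3 = 3*1 + 0
gcd = 1, so the inverse exists. Back-substitute:
1 = 4 − 3
1 = −11 + 3·4
1 = 3·37 − 10·11
1 = −10·85 + 23·37
So 37·23 ≡ 1 (mod 85).

23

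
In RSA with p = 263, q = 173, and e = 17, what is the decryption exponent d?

15905

φ(n) = (p−1)(q−1) = 262·172 = 45064.
Need d with 17·d ≡ 1 (mod 45064). Apply the extended Euclidean algorithm:
45064 = 2650*17 + 14
17 = 1*14 + 3
14 = 4*3 + 2
3 = 1*2 + 1
2 = 2*1 + 0
Back-substitute:
1 = 3 − 2
1 = −14 + 5·3
1 = 5·17 − 6·14
1 = −6·45064 + 15905·17
So 17·15905 ≡ 1 (mod 45064), hence d = 15905.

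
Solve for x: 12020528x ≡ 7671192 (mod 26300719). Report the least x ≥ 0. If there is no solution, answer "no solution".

First find gcd(12020528, 26300719):
26300719 = 2×12020528 + 2259663
12020528 = 5×2259663 + 722213
2259663 = 3×722213 + 93024
722213 = 7×93024 + 71045
93024 = 1×71045 + 21979
71045 = 3×21979 + 5108
21979 = 4×5108 + 1547
5108 = 3×1547 + 467
1547 = 3×467 + 146
467 = 3×146 + 29
146 = 5×29 + 1
29 = 29×1 + 0
gcd = 1, so a unique solution mod 26300719 exists.
Back-substitute for the Bézout coefficients:
1 = 146 − 5·29
1 = −5·467 + 16·146
1 = 16·1547 − 53·467
1 = −53·5108 + 175·1547
1 = 175·21979 − 753·5108
1 = −753·71045 + 2434·21979
1 = 2434·93024 − 3187·71045
1 = −3187·722213 + 24743·93024
1 = 24743·2259663 − 77416·722213
1 = −77416·12020528 + 411823·2259663
1 = 411823·26300719 − 901062·12020528
So 12020528·(-901062) ≡ 1 (mod 26300719), giving 12020528⁻¹ ≡ 25399657.
x ≡ 12020528⁻¹·7671192 ≡ 25399657·7671192 ≡ 3858081 (mod 26300719).

3858081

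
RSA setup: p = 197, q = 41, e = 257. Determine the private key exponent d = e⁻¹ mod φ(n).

φ(n) = (p−1)(q−1) = 196·40 = 7840.
Need d with 257·d ≡ 1 (mod 7840). Apply the extended Euclidean algorithm:
7840 = 30×257 + 130
257 = 1×130 + 127
130 = 1×127 + 3
127 = 42×3 + 1
3 = 3×1 + 0
Back-substitute:
1 = 127 − 42·3
1 = −42·130 + 43·127
1 = 43·257 − 85·130
1 = −85·7840 + 2593·257
So 257·2593 ≡ 1 (mod 7840), hence d = 2593.

2593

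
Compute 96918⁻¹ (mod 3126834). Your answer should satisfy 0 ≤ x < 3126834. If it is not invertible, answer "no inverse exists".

Compute gcd(96918, 3126834):
3126834 = 32*96918 + 25458
96918 = 3*25458 + 20544
25458 = 1*20544 + 4914
20544 = 4*4914 + 888
4914 = 5*888 + 474
888 = 1*474 + 414
474 = 1*414 + 60
414 = 6*60 + 54
60 = 1*54 + 6
54 = 9*6 + 0
gcd(96918, 3126834) = 6 ≠ 1, so 96918 has no multiplicative inverse modulo 3126834.

no inverse exists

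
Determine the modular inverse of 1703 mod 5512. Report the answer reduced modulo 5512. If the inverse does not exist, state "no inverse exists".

Euclidean algorithm on 5512, 1703:
5512 = 3*1703 + 403
1703 = 4*403 + 91
403 = 4*91 + 39
91 = 2*39 + 13
39 = 3*13 + 0
The gcd is 13, not 1, hence no inverse exists.

no inverse exists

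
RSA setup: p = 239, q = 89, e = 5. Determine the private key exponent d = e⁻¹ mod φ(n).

φ(n) = (p−1)(q−1) = 238·88 = 20944.
Need d with 5·d ≡ 1 (mod 20944). Apply the extended Euclidean algorithm:
20944 = 4188*5 + 4
5 = 1*4 + 1
4 = 4*1 + 0
Back-substitute:
1 = 5 − 4
1 = −20944 + 4189·5
So 5·4189 ≡ 1 (mod 20944), hence d = 4189.

4189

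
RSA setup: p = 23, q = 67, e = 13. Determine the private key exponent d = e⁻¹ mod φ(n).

1117

φ(n) = (p−1)(q−1) = 22·66 = 1452.
Need d with 13·d ≡ 1 (mod 1452). Apply the extended Euclidean algorithm:
1452 = 111·13 + 9
13 = 1·9 + 4
9 = 2·4 + 1
4 = 4·1 + 0
Back-substitute:
1 = 9 − 2·4
1 = −2·13 + 3·9
1 = 3·1452 − 335·13
So 13·(-335) ≡ 1 (mod 1452), hence d ≡ -335 ≡ 1117 (mod 1452).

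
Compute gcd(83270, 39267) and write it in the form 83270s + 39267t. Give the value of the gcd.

1

Apply Euclid's algorithm to 83270 and 39267:
83270 = 2·39267 + 4736
39267 = 8·4736 + 1379
4736 = 3·1379 + 599
1379 = 2·599 + 181
599 = 3·181 + 56
181 = 3·56 + 13
56 = 4·13 + 4
13 = 3·4 + 1
4 = 4·1 + 0
gcd(83270, 39267) = 1.
Working backward:
1 = 13 − 3·4
1 = −3·56 + 13·13
1 = 13·181 − 42·56
1 = −42·599 + 139·181
1 = 139·1379 − 320·599
1 = −320·4736 + 1099·1379
1 = 1099·39267 − 9112·4736
1 = −9112·83270 + 19323·39267
So 1 = (-9112)·83270 + (19323)·39267.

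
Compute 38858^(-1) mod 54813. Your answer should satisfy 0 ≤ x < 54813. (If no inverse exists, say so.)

gcd(54813, 38858) by repeated division:
54813 = 1·38858 + 15955
38858 = 2·15955 + 6948
15955 = 2·6948 + 2059
6948 = 3·2059 + 771
2059 = 2·771 + 517
771 = 1·517 + 254
517 = 2·254 + 9
254 = 28·9 + 2
9 = 4·2 + 1
2 = 2·1 + 0
gcd = 1, so the inverse exists. Back-substitute:
1 = 9 − 4·2
1 = −4·254 + 113·9
1 = 113·517 − 230·254
1 = −230·771 + 343·517
1 = 343·2059 − 916·771
1 = −916·6948 + 3091·2059
1 = 3091·15955 − 7098·6948
1 = −7098·38858 + 17287·15955
1 = 17287·54813 − 24385·38858
Hence 38858⁻¹ ≡ -24385 ≡ 30428 (mod 54813).

30428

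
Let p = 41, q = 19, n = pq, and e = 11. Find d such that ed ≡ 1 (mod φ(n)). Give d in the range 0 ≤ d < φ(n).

131

φ(n) = (p−1)(q−1) = 40·18 = 720.
Need d with 11·d ≡ 1 (mod 720). Apply the extended Euclidean algorithm:
720 = 65·11 + 5
11 = 2·5 + 1
5 = 5·1 + 0
Back-substitute:
1 = 11 − 2·5
1 = −2·720 + 131·11
So 11·131 ≡ 1 (mod 720), hence d = 131.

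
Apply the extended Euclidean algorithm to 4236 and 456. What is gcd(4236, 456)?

Euclidean algorithm:
4236 = 9·456 + 132
456 = 3·132 + 60
132 = 2·60 + 12
60 = 5·12 + 0
gcd(4236, 456) = 12.
Working backward:
12 = 132 − 2·60
12 = −2·456 + 7·132
12 = 7·4236 − 65·456
So 12 = (7)·4236 + (-65)·456.

12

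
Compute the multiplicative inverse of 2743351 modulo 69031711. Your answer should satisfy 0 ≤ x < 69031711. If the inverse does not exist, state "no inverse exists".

Extended Euclidean algorithm:
69031711 = 25*2743351 + 447936
2743351 = 6*447936 + 55735
447936 = 8*55735 + 2056
55735 = 27*2056 + 223
2056 = 9*223 + 49
223 = 4*49 + 27
49 = 1*27 + 22
27 = 1*22 + 5
22 = 4*5 + 2
5 = 2*2 + 1
2 = 2*1 + 0
Since gcd(2743351, 69031711) = 1, back-substitute to write 1 as a combination:
1 = 5 − 2·2
1 = −2·22 + 9·5
1 = 9·27 − 11·22
1 = −11·49 + 20·27
1 = 20·223 − 91·49
1 = −91·2056 + 839·223
1 = 839·55735 − 22744·2056
1 = −22744·447936 + 182791·55735
1 = 182791·2743351 − 1119490·447936
1 = −1119490·69031711 + 28170041·2743351
So 2743351·28170041 ≡ 1 (mod 69031711).

28170041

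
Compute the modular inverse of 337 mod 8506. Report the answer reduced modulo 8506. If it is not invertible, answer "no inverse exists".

2625

Extended Euclidean algorithm:
8506 = 25·337 + 81
337 = 4·81 + 13
81 = 6·13 + 3
13 = 4·3 + 1
3 = 3·1 + 0
gcd = 1, so the inverse exists. Back-substitute:
1 = 13 − 4·3
1 = −4·81 + 25·13
1 = 25·337 − 104·81
1 = −104·8506 + 2625·337
So 337·2625 ≡ 1 (mod 8506).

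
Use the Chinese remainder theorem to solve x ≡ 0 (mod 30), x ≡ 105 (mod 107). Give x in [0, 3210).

Write x = 0 + 30·k. Then 30·k ≡ 105 − 0 ≡ 105 (mod 107).
Need 30⁻¹ mod 107. Extended Euclid on (107, 30):
107 = 3·30 + 17
30 = 1·17 + 13
17 = 1·13 + 4
13 = 3·4 + 1
4 = 4·1 + 0
Back-substitute:
1 = 13 − 3·4
1 = −3·17 + 4·13
1 = 4·30 − 7·17
1 = −7·107 + 25·30
30⁻¹ ≡ 25 (mod 107), so k ≡ 25·105 ≡ 57 (mod 107).
x = 0 + 30·57 = 1710.

1710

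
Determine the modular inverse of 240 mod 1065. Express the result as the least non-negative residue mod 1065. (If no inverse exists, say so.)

no inverse exists

Euclidean algorithm on 1065, 240:
1065 = 4×240 + 105
240 = 2×105 + 30
105 = 3×30 + 15
30 = 2×15 + 0
gcd(240, 1065) = 15 ≠ 1, so 240 has no multiplicative inverse modulo 1065.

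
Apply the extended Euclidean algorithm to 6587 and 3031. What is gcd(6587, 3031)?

Apply Euclid's algorithm to 6587 and 3031:
6587 = 2·3031 + 525
3031 = 5·525 + 406
525 = 1·406 + 119
406 = 3·119 + 49
119 = 2·49 + 21
49 = 2·21 + 7
21 = 3·7 + 0
gcd(6587, 3031) = 7.
Back-substituting:
7 = 49 − 2·21
7 = −2·119 + 5·49
7 = 5·406 − 17·119
7 = −17·525 + 22·406
7 = 22·3031 − 127·525
7 = −127·6587 + 276·3031
So 7 = (-127)·6587 + (276)·3031.

7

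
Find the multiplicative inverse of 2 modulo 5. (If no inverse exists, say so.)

3

Apply the Euclidean algorithm to 5 and 2:
5 = 2×2 + 1
2 = 2×1 + 0
gcd = 1, so the inverse exists. Back-substitute:
1 = 5 − 2·2
Thus 2·(-2) ≡ 1 (mod 5); reducing, -2 mod 5 = 3.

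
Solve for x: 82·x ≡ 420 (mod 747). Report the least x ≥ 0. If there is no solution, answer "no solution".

78

First find gcd(82, 747):
747 = 9·82 + 9
82 = 9·9 + 1
9 = 9·1 + 0
gcd = 1, so a unique solution mod 747 exists.
Back-substitute for the Bézout coefficients:
1 = 82 − 9·9
1 = −9·747 + 82·82
So 82·(82) ≡ 1 (mod 747), giving 82⁻¹ ≡ 82.
x ≡ 82⁻¹·420 ≡ 82·420 ≡ 78 (mod 747).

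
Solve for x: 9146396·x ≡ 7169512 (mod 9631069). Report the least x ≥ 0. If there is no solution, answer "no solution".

388866

First find gcd(9146396, 9631069):
9631069 = 1*9146396 + 484673
9146396 = 18*484673 + 422282
484673 = 1*422282 + 62391
422282 = 6*62391 + 47936
62391 = 1*47936 + 14455
47936 = 3*14455 + 4571
14455 = 3*4571 + 742
4571 = 6*742 + 119
742 = 6*119 + 28
119 = 4*28 + 7
28 = 4*7 + 0
gcd = 7 and 7 | 7169512, so solutions exist. Divide through by 7: 1306628x ≡ 1024216 (mod 1375867).
Now find 1306628⁻¹ mod 1375867:
1375867 = 1*1306628 + 69239
1306628 = 18*69239 + 60326
69239 = 1*60326 + 8913
60326 = 6*8913 + 6848
8913 = 1*6848 + 2065
6848 = 3*2065 + 653
2065 = 3*653 + 106
653 = 6*106 + 17
106 = 6*17 + 4
17 = 4*4 + 1
4 = 4*1 + 0
Back-substitute:
1 = 17 − 4·4
1 = −4·106 + 25·17
1 = 25·653 − 154·106
1 = −154·2065 + 487·653
1 = 487·6848 − 1615·2065
1 = −1615·8913 + 2102·6848
1 = 2102·60326 − 14227·8913
1 = −14227·69239 + 16329·60326
1 = 16329·1306628 − 308149·69239
1 = −308149·1375867 + 324478·1306628
So 1306628⁻¹ ≡ 324478 (mod 1375867).
Then x ≡ 324478·1024216 ≡ 388866 (mod 1375867); the smallest non-negative solution is x = 388866.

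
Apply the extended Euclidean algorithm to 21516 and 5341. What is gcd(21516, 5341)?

1

Apply Euclid's algorithm to 21516 and 5341:
21516 = 4·5341 + 152
5341 = 35·152 + 21
152 = 7·21 + 5
21 = 4·5 + 1
5 = 5·1 + 0
gcd(21516, 5341) = 1.
Working backward:
1 = 21 − 4·5
1 = −4·152 + 29·21
1 = 29·5341 − 1019·152
1 = −1019·21516 + 4105·5341
So 1 = (-1019)·21516 + (4105)·5341.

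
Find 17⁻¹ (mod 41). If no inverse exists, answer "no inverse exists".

Extended Euclidean algorithm:
41 = 2×17 + 7
17 = 2×7 + 3
7 = 2×3 + 1
3 = 3×1 + 0
gcd = 1, so the inverse exists. Back-substitute:
1 = 7 − 2·3
1 = −2·17 + 5·7
1 = 5·41 − 12·17
So 17·(-12) ≡ 1 (mod 41), and -12 ≡ 29 (mod 41).

29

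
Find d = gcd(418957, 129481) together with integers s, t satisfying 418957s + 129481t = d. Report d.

11

Repeated division:
418957 = 3·129481 + 30514
129481 = 4·30514 + 7425
30514 = 4·7425 + 814
7425 = 9·814 + 99
814 = 8·99 + 22
99 = 4·22 + 11
22 = 2·11 + 0
gcd(418957, 129481) = 11.
Back-substituting:
11 = 99 − 4·22
11 = −4·814 + 33·99
11 = 33·7425 − 301·814
11 = −301·30514 + 1237·7425
11 = 1237·129481 − 5249·30514
11 = −5249·418957 + 16984·129481
So 11 = (-5249)·418957 + (16984)·129481.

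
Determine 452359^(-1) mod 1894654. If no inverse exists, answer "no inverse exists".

1694579

gcd(1894654, 452359) by repeated division:
1894654 = 4·452359 + 85218
452359 = 5·85218 + 26269
85218 = 3·26269 + 6411
26269 = 4·6411 + 625
6411 = 10·625 + 161
625 = 3·161 + 142
161 = 1·142 + 19
142 = 7·19 + 9
19 = 2·9 + 1
9 = 9·1 + 0
gcd = 1, so the inverse exists. Back-substitute:
1 = 19 − 2·9
1 = −2·142 + 15·19
1 = 15·161 − 17·142
1 = −17·625 + 66·161
1 = 66·6411 − 677·625
1 = −677·26269 + 2774·6411
1 = 2774·85218 − 8999·26269
1 = −8999·452359 + 47769·85218
1 = 47769·1894654 − 200075·452359
Hence 452359⁻¹ ≡ -200075 ≡ 1694579 (mod 1894654).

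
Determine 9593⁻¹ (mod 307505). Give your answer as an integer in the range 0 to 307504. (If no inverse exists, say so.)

220892

gcd(307505, 9593) by repeated division:
307505 = 32*9593 + 529
9593 = 18*529 + 71
529 = 7*71 + 32
71 = 2*32 + 7
32 = 4*7 + 4
7 = 1*4 + 3
4 = 1*3 + 1
3 = 3*1 + 0
Since gcd(9593, 307505) = 1, back-substitute to write 1 as a combination:
1 = 4 − 3
1 = −7 + 2·4
1 = 2·32 − 9·7
1 = −9·71 + 20·32
1 = 20·529 − 149·71
1 = −149·9593 + 2702·529
1 = 2702·307505 − 86613·9593
Thus 9593·(-86613) ≡ 1 (mod 307505); reducing, -86613 mod 307505 = 220892.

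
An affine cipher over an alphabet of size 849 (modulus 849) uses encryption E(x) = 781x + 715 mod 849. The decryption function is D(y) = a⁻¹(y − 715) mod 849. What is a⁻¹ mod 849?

Extended Euclidean algorithm:
849 = 1×781 + 68
781 = 11×68 + 33
68 = 2×33 + 2
33 = 16×2 + 1
2 = 2×1 + 0
gcd = 1, so the inverse exists. Back-substitute:
1 = 33 − 16·2
1 = −16·68 + 33·33
1 = 33·781 − 379·68
1 = −379·849 + 412·781
So 781·412 ≡ 1 (mod 849).

412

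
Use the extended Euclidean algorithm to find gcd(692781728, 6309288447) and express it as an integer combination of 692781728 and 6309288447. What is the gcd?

1

Euclidean algorithm:
6309288447 = 9*692781728 + 74252895
692781728 = 9*74252895 + 24505673
74252895 = 3*24505673 + 735876
24505673 = 33*735876 + 221765
735876 = 3*221765 + 70581
221765 = 3*70581 + 10022
70581 = 7*10022 + 427
10022 = 23*427 + 201
427 = 2*201 + 25
201 = 8*25 + 1
25 = 25*1 + 0
gcd(692781728, 6309288447) = 1.
Working backward:
1 = 201 − 8·25
1 = −8·427 + 17·201
1 = 17·10022 − 399·427
1 = −399·70581 + 2810·10022
1 = 2810·221765 − 8829·70581
1 = −8829·735876 + 29297·221765
1 = 29297·24505673 − 975630·735876
1 = −975630·74252895 + 2956187·24505673
1 = 2956187·692781728 − 27581313·74252895
1 = −27581313·6309288447 + 251188004·692781728
So 1 = (-27581313)·6309288447 + (251188004)·692781728.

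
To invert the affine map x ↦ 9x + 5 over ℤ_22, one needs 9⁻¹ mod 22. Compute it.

Apply the Euclidean algorithm to 22 and 9:
22 = 2·9 + 4
9 = 2·4 + 1
4 = 4·1 + 0
gcd = 1, so the inverse exists. Back-substitute:
1 = 9 − 2·4
1 = −2·22 + 5·9
So 9·5 ≡ 1 (mod 22).

5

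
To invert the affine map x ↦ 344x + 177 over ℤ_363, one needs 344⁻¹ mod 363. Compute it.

191

Run Euclid on (363, 344):
363 = 1×344 + 19
344 = 18×19 + 2
19 = 9×2 + 1
2 = 2×1 + 0
gcd = 1, so the inverse exists. Back-substitute:
1 = 19 − 9·2
1 = −9·344 + 163·19
1 = 163·363 − 172·344
Hence 344⁻¹ ≡ -172 ≡ 191 (mod 363).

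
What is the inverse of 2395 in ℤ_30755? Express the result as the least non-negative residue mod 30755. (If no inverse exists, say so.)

Euclidean algorithm on 30755, 2395:
30755 = 12×2395 + 2015
2395 = 1×2015 + 380
2015 = 5×380 + 115
380 = 3×115 + 35
115 = 3×35 + 10
35 = 3×10 + 5
10 = 2×5 + 0
Since gcd = 5 > 1, 2395 is not a unit mod 30755.

no inverse exists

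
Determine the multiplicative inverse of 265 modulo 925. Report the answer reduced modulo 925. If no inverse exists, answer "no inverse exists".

no inverse exists

Euclidean algorithm on 925, 265:
925 = 3·265 + 130
265 = 2·130 + 5
130 = 26·5 + 0
gcd(265, 925) = 5 ≠ 1, so 265 has no multiplicative inverse modulo 925.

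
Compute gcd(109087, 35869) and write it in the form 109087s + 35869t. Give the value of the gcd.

Euclidean algorithm:
109087 = 3×35869 + 1480
35869 = 24×1480 + 349
1480 = 4×349 + 84
349 = 4×84 + 13
84 = 6×13 + 6
13 = 2×6 + 1
6 = 6×1 + 0
gcd(109087, 35869) = 1.
Back-substituting:
1 = 13 − 2·6
1 = −2·84 + 13·13
1 = 13·349 − 54·84
1 = −54·1480 + 229·349
1 = 229·35869 − 5550·1480
1 = −5550·109087 + 16879·35869
So 1 = (-5550)·109087 + (16879)·35869.

1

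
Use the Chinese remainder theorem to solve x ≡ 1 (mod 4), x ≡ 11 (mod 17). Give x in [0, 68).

Write x = 1 + 4·k. Then 4·k ≡ 11 − 1 ≡ 10 (mod 17).
Need 4⁻¹ mod 17. Extended Euclid on (17, 4):
17 = 4*4 + 1
4 = 4*1 + 0
Back-substitute:
1 = 17 − 4·4
4⁻¹ ≡ 13 (mod 17), so k ≡ 13·10 ≡ 11 (mod 17).
x = 1 + 4·11 = 45.

45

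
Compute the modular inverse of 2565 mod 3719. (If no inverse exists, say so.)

2981

Apply the Euclidean algorithm to 3719 and 2565:
3719 = 1*2565 + 1154
2565 = 2*1154 + 257
1154 = 4*257 + 126
257 = 2*126 + 5
126 = 25*5 + 1
5 = 5*1 + 0
Since gcd(2565, 3719) = 1, back-substitute to write 1 as a combination:
1 = 126 − 25·5
1 = −25·257 + 51·126
1 = 51·1154 − 229·257
1 = −229·2565 + 509·1154
1 = 509·3719 − 738·2565
So 2565·(-738) ≡ 1 (mod 3719), and -738 ≡ 2981 (mod 3719).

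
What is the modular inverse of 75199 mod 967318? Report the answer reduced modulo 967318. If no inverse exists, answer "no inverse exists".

gcd(967318, 75199) by repeated division:
967318 = 12×75199 + 64930
75199 = 1×64930 + 10269
64930 = 6×10269 + 3316
10269 = 3×3316 + 321
3316 = 10×321 + 106
321 = 3×106 + 3
106 = 35×3 + 1
3 = 3×1 + 0
Since gcd(75199, 967318) = 1, back-substitute to write 1 as a combination:
1 = 106 − 35·3
1 = −35·321 + 106·106
1 = 106·3316 − 1095·321
1 = −1095·10269 + 3391·3316
1 = 3391·64930 − 21441·10269
1 = −21441·75199 + 24832·64930
1 = 24832·967318 − 319425·75199
Thus 75199·(-319425) ≡ 1 (mod 967318); reducing, -319425 mod 967318 = 647893.

647893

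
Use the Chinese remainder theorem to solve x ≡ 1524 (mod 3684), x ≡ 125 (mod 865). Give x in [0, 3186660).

3037140

Write x = 1524 + 3684·k. Then 3684·k ≡ 125 − 1524 ≡ 331 (mod 865).
Need 3684⁻¹ mod 865. Extended Euclid on (865, 224):
865 = 3×224 + 193
224 = 1×193 + 31
193 = 6×31 + 7
31 = 4×7 + 3
7 = 2×3 + 1
3 = 3×1 + 0
Back-substitute:
1 = 7 − 2·3
1 = −2·31 + 9·7
1 = 9·193 − 56·31
1 = −56·224 + 65·193
1 = 65·865 − 251·224
3684⁻¹ ≡ 614 (mod 865), so k ≡ 614·331 ≡ 824 (mod 865).
x = 1524 + 3684·824 = 3037140.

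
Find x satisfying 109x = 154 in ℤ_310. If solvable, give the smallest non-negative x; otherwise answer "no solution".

246

First find gcd(109, 310):
310 = 2·109 + 92
109 = 1·92 + 17
92 = 5·17 + 7
17 = 2·7 + 3
7 = 2·3 + 1
3 = 3·1 + 0
gcd = 1, so a unique solution mod 310 exists.
Back-substitute for the Bézout coefficients:
1 = 7 − 2·3
1 = −2·17 + 5·7
1 = 5·92 − 27·17
1 = −27·109 + 32·92
1 = 32·310 − 91·109
So 109·(-91) ≡ 1 (mod 310), giving 109⁻¹ ≡ 219.
x ≡ 109⁻¹·154 ≡ 219·154 ≡ 246 (mod 310).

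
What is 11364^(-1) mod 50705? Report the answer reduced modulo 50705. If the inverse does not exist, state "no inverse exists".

Apply the Euclidean algorithm to 50705 and 11364:
50705 = 4*11364 + 5249
11364 = 2*5249 + 866
5249 = 6*866 + 53
866 = 16*53 + 18
53 = 2*18 + 17
18 = 1*17 + 1
17 = 17*1 + 0
gcd = 1, so the inverse exists. Back-substitute:
1 = 18 − 17
1 = −53 + 3·18
1 = 3·866 − 49·53
1 = −49·5249 + 297·866
1 = 297·11364 − 643·5249
1 = −643·50705 + 2869·11364
So 11364·2869 ≡ 1 (mod 50705).

2869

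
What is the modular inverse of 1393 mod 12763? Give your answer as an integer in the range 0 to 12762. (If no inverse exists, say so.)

3106

Extended Euclidean algorithm:
12763 = 9·1393 + 226
1393 = 6·226 + 37
226 = 6·37 + 4
37 = 9·4 + 1
4 = 4·1 + 0
gcd = 1, so the inverse exists. Back-substitute:
1 = 37 − 9·4
1 = −9·226 + 55·37
1 = 55·1393 − 339·226
1 = −339·12763 + 3106·1393
So 1393·3106 ≡ 1 (mod 12763).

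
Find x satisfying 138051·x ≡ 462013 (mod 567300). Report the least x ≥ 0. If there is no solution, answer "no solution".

gcd(138051, 567300):
567300 = 4*138051 + 15096
138051 = 9*15096 + 2187
15096 = 6*2187 + 1974
2187 = 1*1974 + 213
1974 = 9*213 + 57
213 = 3*57 + 42
57 = 1*42 + 15
42 = 2*15 + 12
15 = 1*12 + 3
12 = 4*3 + 0
gcd = 3, but 3 ∤ 462013, so the congruence has no solution.

no solution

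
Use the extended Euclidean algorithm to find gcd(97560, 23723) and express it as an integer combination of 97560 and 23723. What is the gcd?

1

Euclidean algorithm:
97560 = 4·23723 + 2668
23723 = 8·2668 + 2379
2668 = 1·2379 + 289
2379 = 8·289 + 67
289 = 4·67 + 21
67 = 3·21 + 4
21 = 5·4 + 1
4 = 4·1 + 0
gcd(97560, 23723) = 1.
Express as a combination:
1 = 21 − 5·4
1 = −5·67 + 16·21
1 = 16·289 − 69·67
1 = −69·2379 + 568·289
1 = 568·2668 − 637·2379
1 = −637·23723 + 5664·2668
1 = 5664·97560 − 23293·23723
So 1 = (5664)·97560 + (-23293)·23723.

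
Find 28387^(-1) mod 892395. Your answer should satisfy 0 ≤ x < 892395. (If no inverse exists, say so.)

211978

Extended Euclidean algorithm:
892395 = 31×28387 + 12398
28387 = 2×12398 + 3591
12398 = 3×3591 + 1625
3591 = 2×1625 + 341
1625 = 4×341 + 261
341 = 1×261 + 80
261 = 3×80 + 21
80 = 3×21 + 17
21 = 1×17 + 4
17 = 4×4 + 1
4 = 4×1 + 0
The gcd is 1. Working backward:
1 = 17 − 4·4
1 = −4·21 + 5·17
1 = 5·80 − 19·21
1 = −19·261 + 62·80
1 = 62·341 − 81·261
1 = −81·1625 + 386·341
1 = 386·3591 − 853·1625
1 = −853·12398 + 2945·3591
1 = 2945·28387 − 6743·12398
1 = −6743·892395 + 211978·28387
So 28387·211978 ≡ 1 (mod 892395).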